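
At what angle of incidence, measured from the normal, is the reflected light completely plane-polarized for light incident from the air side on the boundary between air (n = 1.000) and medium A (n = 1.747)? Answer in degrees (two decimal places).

θ_B ≈ 60.21°

Here n₂/n₁ = 1.747/1.000 = 1.7470, and Brewster's law gives tan θ_B = n₂/n₁.
θ_B = arctan(1.7470) = 60.21°.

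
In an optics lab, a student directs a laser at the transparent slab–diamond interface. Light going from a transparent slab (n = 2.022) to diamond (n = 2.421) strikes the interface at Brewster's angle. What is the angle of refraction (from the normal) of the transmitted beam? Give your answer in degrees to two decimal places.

First find Brewster's angle: tan θ_B = 2.421/2.022 = 1.1973, giving θ_B = 50.13°.
At Brewster's angle the reflected and refracted rays are perpendicular, so θ_t = 90° − θ_B = 90° − 50.13° = 39.87°.

θ_t ≈ 39.87°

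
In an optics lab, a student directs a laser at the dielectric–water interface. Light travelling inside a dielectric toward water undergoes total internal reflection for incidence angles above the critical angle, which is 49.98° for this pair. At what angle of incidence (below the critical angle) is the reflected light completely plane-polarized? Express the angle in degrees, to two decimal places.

θ_B ≈ 37.45°

At the critical angle sin θ_c = n₂/n₁, giving n₂/n₁ = sin 49.98° = 0.7658.
Then tan θ_B = n₂/n₁ = 0.7658, so θ_B = arctan 0.7658 = 37.45°.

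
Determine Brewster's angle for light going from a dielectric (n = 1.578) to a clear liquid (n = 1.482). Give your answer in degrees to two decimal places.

tan θ_B = n₂/n₁ = 1.482/1.578 = 0.9392.
So θ_B = arctan 0.9392 = 43.20°.

θ_B ≈ 43.20°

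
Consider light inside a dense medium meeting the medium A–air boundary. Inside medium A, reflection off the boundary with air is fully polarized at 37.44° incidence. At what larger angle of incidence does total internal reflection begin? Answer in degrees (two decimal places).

n₂/n₁ = tan 37.44° = 0.7657; the critical angle satisfies sin θ_c = n₂/n₁.
θ_c = arcsin(0.7657) = 49.97°.

θ_c ≈ 49.97°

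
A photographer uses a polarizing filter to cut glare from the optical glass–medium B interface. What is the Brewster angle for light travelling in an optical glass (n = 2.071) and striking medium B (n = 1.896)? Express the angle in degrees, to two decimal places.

θ_B ≈ 42.47°

tan θ_B = n₂/n₁ = 1.896/2.071 = 0.9155.
θ_B = arctan(0.9155) = 42.47°.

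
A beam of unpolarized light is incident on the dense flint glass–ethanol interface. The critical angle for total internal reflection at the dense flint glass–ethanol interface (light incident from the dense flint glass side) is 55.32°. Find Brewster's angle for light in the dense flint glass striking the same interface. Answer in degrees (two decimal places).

sin θ_c = n₂/n₁, so n₂/n₁ = sin 55.32° = 0.8223.
Brewster: tan θ_B = n₂/n₁ = 0.8223.
θ_B = arctan(0.8223) = 39.43°.

θ_B ≈ 39.43°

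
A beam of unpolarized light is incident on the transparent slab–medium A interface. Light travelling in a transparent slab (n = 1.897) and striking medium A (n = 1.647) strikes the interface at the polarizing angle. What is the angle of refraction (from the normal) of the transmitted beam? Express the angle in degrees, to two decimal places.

θ_t ≈ 49.04°

θ_B = arctan(n₂/n₁) = arctan(1.647/1.897) = 40.96°.
The refracted ray is perpendicular to the reflected ray, so θ_t = 90° − θ_B = 49.04°.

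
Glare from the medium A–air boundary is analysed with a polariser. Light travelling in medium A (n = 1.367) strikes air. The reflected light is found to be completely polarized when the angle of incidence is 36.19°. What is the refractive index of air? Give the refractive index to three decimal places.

n ≈ 1.000

Brewster's law: tan θ_B = n₂/n₁ (light incident in medium A, refracted into air).
n₂ = n₁ tan θ_B = 1.367 × tan 36.19° = 1.000.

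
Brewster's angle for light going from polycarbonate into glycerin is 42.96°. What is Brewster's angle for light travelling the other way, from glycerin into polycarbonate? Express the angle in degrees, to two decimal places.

θ_B' ≈ 47.04°

tan θ_B' = n₁/n₂ = 1/tan θ_B, so θ_B' = 90° − θ_B.
θ_B' = 90° − 42.96° = 47.04°.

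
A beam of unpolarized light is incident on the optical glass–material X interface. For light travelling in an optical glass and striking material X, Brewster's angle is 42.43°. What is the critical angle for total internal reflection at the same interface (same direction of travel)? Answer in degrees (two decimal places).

tan θ_B = n₂/n₁ = tan 42.43° = 0.9141.
Total internal reflection: sin θ_c = n₂/n₁ = 0.9141.
θ_c = arcsin(0.9141) = 66.08°.

θ_c ≈ 66.08°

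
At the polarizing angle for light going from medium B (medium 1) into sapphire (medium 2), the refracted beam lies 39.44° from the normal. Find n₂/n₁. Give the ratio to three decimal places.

At Brewster incidence θ_B = 90° − θ_t = 90° − 39.44° = 50.56°.
tan θ_B = n₂/n₁, so n₂/n₁ = tan 50.56° = 1.216.

n₂/n₁ ≈ 1.216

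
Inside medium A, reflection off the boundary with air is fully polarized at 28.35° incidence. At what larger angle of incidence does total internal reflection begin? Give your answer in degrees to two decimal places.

tan θ_B = n₂/n₁ = tan 28.35° = 0.5396.
Total internal reflection: sin θ_c = n₂/n₁ = 0.5396.
θ_c = arcsin(0.5396) = 32.65°.

θ_c ≈ 32.65°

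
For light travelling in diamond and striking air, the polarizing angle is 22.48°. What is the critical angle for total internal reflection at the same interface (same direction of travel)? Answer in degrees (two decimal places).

tan θ_B = n₂/n₁ = tan 22.48° = 0.4138.
Total internal reflection: sin θ_c = n₂/n₁ = 0.4138.
θ_c = arcsin(0.4138) = 24.44°.

θ_c ≈ 24.44°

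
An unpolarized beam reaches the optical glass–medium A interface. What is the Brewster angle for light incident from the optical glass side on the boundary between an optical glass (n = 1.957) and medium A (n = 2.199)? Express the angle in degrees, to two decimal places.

tan θ_B = n₂/n₁ = 2.199/1.957 = 1.1237. Taking the arctangent, θ_B = 48.33°.

θ_B ≈ 48.33°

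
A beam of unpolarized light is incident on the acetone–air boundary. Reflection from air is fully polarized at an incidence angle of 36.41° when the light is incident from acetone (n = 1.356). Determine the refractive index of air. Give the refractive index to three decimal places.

n ≈ 1.000

Brewster's law: tan θ_B = n₂/n₁ (light incident in acetone, refracted into air).
n₂ = n₁ tan θ_B = 1.356 × tan 36.41° = 1.000.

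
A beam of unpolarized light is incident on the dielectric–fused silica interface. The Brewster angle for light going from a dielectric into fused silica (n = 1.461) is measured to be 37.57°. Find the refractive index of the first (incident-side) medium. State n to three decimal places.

At the Brewster angle, tan θ_B = n₂/n₁ with n₁ on the incident side (a dielectric) and n₂ on the transmitted side (fused silica).
n₁ = n₂ / tan θ_B = 1.461 / tan 37.57° = 1.899.

n ≈ 1.899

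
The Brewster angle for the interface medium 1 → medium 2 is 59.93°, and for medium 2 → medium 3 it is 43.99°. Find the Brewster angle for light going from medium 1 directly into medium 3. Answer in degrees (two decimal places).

n₂/n₁ = tan 59.93° = 1.7272 and n₃/n₂ = tan 43.99° = 0.9654.
So n₃/n₁ = (n₂/n₁)(n₃/n₂) = 1.7272 × 0.9654 = 1.6673.
θ_B(1→3) = arctan(1.6673) = 59.05°.

θ_B ≈ 59.05°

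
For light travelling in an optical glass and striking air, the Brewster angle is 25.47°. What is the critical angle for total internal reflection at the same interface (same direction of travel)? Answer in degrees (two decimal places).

tan θ_B = n₂/n₁ = tan 25.47° = 0.4763.
Total internal reflection: sin θ_c = n₂/n₁ = 0.4763.
θ_c = arcsin(0.4763) = 28.45°.

θ_c ≈ 28.45°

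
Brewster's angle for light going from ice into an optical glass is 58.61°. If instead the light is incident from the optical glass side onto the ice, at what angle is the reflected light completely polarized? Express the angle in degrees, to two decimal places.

θ_B' ≈ 31.39°

Reversing the direction swaps n₁ and n₂, so tan θ_B' = 1/tan θ_B and θ_B' = 90° − θ_B.
Hence θ_B' = 90° − 58.61° = 31.39°.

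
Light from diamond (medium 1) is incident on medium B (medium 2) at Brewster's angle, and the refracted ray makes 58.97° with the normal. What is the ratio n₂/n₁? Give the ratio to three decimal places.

θ_B + θ_t = 90°, so θ_B = 90° − 58.97° = 31.03°.
tan θ_B = n₂/n₁, so n₂/n₁ = tan 31.03° = 0.602.

n₂/n₁ ≈ 0.602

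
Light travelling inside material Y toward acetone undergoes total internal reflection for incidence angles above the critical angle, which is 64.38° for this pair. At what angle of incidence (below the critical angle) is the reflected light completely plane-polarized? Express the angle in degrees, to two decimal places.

At the critical angle sin θ_c = n₂/n₁, giving n₂/n₁ = sin 64.38° = 0.9017.
Then tan θ_B = n₂/n₁ = 0.9017, so θ_B = arctan 0.9017 = 42.04°.

θ_B ≈ 42.04°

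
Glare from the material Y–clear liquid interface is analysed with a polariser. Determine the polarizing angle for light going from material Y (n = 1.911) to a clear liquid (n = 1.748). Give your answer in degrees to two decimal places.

θ_B ≈ 42.45°

Here n₂/n₁ = 1.748/1.911 = 0.9147, and Brewster's law gives tan θ_B = n₂/n₁.
So θ_B = arctan 0.9147 = 42.45°.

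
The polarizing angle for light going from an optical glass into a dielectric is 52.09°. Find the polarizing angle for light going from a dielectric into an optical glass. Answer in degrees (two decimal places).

θ_B' ≈ 37.91°

Reversing the direction swaps n₁ and n₂, so tan θ_B' = 1/tan θ_B and θ_B' = 90° − θ_B.
Hence θ_B' = 90° − 52.09° = 37.91°.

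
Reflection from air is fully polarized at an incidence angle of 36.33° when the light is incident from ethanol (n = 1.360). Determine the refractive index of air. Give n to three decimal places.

Full polarization of the reflected beam means tan θ_B = n₂/n₁, where n₁ is the incident medium (ethanol).
n₂ = n₁ tan θ_B = 1.360 × tan 36.33° = 1.000.

n ≈ 1.000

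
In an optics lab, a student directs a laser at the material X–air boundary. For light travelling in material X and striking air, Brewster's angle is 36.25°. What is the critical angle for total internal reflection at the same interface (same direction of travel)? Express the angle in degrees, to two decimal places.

θ_c ≈ 47.16°

n₂/n₁ = tan 36.25° = 0.7332; the critical angle satisfies sin θ_c = n₂/n₁.
θ_c = arcsin(0.7332) = 47.16°.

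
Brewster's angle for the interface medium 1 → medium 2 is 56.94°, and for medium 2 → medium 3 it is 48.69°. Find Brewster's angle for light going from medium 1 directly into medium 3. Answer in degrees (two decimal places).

Each Brewster angle gives a ratio: n₂/n₁ = tan 56.94° = 1.5363, n₃/n₂ = tan 48.69° = 1.1379.
So n₃/n₁ = (n₂/n₁)(n₃/n₂) = 1.5363 × 1.1379 = 1.7482.
θ_B(1→3) = arctan(1.7482) = 60.23°.

θ_B ≈ 60.23°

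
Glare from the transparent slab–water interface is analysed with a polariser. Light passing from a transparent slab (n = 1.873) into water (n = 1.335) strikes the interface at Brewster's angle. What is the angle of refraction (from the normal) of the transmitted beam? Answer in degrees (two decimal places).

tan θ_B = n₂/n₁ = 1.335/1.873 = 0.7128, so θ_B = 35.48°.
Since θ_B + θ_t = 90° at Brewster incidence, θ_t = 90° − 35.48° = 54.52°.

θ_t ≈ 54.52°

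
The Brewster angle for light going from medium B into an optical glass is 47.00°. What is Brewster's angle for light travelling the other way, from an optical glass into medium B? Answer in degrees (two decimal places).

The two Brewster angles are complementary: θ_B' = 90° − θ_B = 90° − 47.00° = 43.00°.

θ_B' ≈ 43.00°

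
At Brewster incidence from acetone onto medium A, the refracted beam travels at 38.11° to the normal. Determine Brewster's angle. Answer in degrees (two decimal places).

Since the reflected and refracted rays are at right angles at the polarizing angle, θ_B + θ_t = 90°.
θ_B = 90° − 38.11° = 51.89°.

θ_B ≈ 51.89°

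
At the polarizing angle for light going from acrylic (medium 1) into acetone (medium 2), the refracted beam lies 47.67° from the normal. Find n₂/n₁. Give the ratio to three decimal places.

n₂/n₁ ≈ 0.911

θ_B + θ_t = 90°, so θ_B = 90° − 47.67° = 42.33°.
Then n₂/n₁ = tan θ_B = tan 42.33° = 0.911.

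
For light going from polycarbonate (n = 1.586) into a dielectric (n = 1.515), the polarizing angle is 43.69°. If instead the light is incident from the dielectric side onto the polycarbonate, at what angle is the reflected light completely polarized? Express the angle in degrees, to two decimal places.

θ_B' ≈ 46.31°

Reversing the direction swaps n₁ and n₂, so tan θ_B' = 1/tan θ_B and θ_B' = 90° − θ_B.
Hence θ_B' = 90° − 43.69° = 46.31°.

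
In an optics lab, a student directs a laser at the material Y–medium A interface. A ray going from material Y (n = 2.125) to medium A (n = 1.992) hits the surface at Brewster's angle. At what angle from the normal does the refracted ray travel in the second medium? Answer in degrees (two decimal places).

θ_t ≈ 46.85°

First find Brewster's angle: tan θ_B = 1.992/2.125 = 0.9374, giving θ_B = 43.15°.
The refracted ray is perpendicular to the reflected ray, so θ_t = 90° − θ_B = 46.85°.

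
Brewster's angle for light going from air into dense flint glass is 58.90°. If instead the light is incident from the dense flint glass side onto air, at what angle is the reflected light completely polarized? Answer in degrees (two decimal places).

tan θ_B' = n₁/n₂ = 1/tan θ_B, so θ_B' = 90° − θ_B.
θ_B' = 90° − 58.90° = 31.10°.

θ_B' ≈ 31.10°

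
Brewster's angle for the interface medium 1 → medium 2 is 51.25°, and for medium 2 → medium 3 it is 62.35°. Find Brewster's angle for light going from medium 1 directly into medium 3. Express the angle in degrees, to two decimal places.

θ_B ≈ 67.19°

tan θ_B(1→2) = n₂/n₁ = tan 51.25° = 1.2460.
tan θ_B(2→3) = n₃/n₂ = tan 62.35° = 1.9088.
n₃/n₁ = 2.3783. Then tan θ_B(1→3) = n₃/n₁, so θ_B(1→3) = arctan(2.3783) = 67.19°.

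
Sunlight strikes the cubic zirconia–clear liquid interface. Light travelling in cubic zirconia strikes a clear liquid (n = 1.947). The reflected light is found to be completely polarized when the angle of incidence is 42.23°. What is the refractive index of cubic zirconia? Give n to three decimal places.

Brewster's law: tan θ_B = n₂/n₁ (light incident in cubic zirconia, refracted into a clear liquid).
n₁ = n₂ / tan θ_B = 1.947 / tan 42.23° = 2.145.

n ≈ 2.145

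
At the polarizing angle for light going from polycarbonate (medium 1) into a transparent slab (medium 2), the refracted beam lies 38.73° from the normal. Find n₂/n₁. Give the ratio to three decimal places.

n₂/n₁ ≈ 1.247

At Brewster incidence θ_B = 90° − θ_t = 90° − 38.73° = 51.27°.
Then n₂/n₁ = tan θ_B = tan 51.27° = 1.247.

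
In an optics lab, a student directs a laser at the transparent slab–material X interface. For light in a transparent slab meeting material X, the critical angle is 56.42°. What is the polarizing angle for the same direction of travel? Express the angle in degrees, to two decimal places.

sin θ_c = n₂/n₁, so n₂/n₁ = sin 56.42° = 0.8331.
Brewster: tan θ_B = n₂/n₁ = 0.8331.
θ_B = arctan(0.8331) = 39.80°.

θ_B ≈ 39.80°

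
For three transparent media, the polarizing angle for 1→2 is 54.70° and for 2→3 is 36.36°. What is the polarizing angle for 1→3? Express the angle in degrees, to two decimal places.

tan θ_B(1→2) = n₂/n₁ = tan 54.70° = 1.4124.
tan θ_B(2→3) = n₃/n₂ = tan 36.36° = 0.7362.
So n₃/n₁ = (n₂/n₁)(n₃/n₂) = 1.4124 × 0.7362 = 1.0398.
θ_B(1→3) = arctan(1.0398) = 46.12°.

θ_B ≈ 46.12°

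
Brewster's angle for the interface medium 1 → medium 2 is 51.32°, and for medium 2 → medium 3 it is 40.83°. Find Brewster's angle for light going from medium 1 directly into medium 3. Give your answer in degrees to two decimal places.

θ_B ≈ 47.18°

Each Brewster angle gives a ratio: n₂/n₁ = tan 51.32° = 1.2491, n₃/n₂ = tan 40.83° = 0.8641.
Multiplying, n₃/n₁ = 1.2491 × 0.8641 = 1.0793, and θ_B(1→3) = arctan 1.0793 = 47.18°.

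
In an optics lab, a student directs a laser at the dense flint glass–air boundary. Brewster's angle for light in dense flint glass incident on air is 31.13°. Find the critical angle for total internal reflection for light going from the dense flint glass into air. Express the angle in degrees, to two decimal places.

From Brewster, n₂/n₁ = tan θ_B = tan 31.13° = 0.6040.
Then sin θ_c = n₂/n₁ = 0.6040, so θ_c = arcsin 0.6040 = 37.15°.

θ_c ≈ 37.15°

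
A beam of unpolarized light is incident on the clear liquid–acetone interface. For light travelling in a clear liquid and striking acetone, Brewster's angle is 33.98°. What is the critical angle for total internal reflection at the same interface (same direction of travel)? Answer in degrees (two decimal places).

n₂/n₁ = tan 33.98° = 0.6740; the critical angle satisfies sin θ_c = n₂/n₁.
θ_c = arcsin(0.6740) = 42.38°.

θ_c ≈ 42.38°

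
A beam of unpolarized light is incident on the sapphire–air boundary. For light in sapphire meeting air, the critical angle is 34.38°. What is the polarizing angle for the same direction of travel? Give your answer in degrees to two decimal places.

θ_B ≈ 29.45°

n₂/n₁ = sin θ_c = sin 34.38° = 0.5647.
tan θ_B equals the same ratio, so θ_B = arctan(0.5647) = 29.45°.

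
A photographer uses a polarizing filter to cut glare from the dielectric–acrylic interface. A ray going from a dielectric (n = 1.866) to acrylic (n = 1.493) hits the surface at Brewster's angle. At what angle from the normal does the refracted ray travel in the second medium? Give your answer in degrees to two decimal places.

θ_t ≈ 51.34°

θ_B = arctan(n₂/n₁) = arctan(1.493/1.866) = 38.66°.
The refracted ray is perpendicular to the reflected ray, so θ_t = 90° − θ_B = 51.34°.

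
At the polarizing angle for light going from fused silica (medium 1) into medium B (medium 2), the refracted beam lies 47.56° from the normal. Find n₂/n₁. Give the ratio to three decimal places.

n₂/n₁ ≈ 0.914

θ_B + θ_t = 90°, so θ_B = 90° − 47.56° = 42.44°.
tan θ_B = n₂/n₁, so n₂/n₁ = tan 42.44° = 0.914.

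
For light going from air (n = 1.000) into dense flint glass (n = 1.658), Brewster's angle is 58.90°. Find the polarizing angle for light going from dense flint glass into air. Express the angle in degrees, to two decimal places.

tan θ_B' = n₁/n₂ = 1/tan θ_B, so θ_B' = 90° − θ_B.
θ_B' = 90° − 58.90° = 31.10°.

θ_B' ≈ 31.10°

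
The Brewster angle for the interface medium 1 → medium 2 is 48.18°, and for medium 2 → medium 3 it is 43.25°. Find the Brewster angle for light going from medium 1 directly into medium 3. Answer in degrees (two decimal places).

tan θ_B(1→2) = n₂/n₁ = tan 48.18° = 1.1177.
tan θ_B(2→3) = n₃/n₂ = tan 43.25° = 0.9407.
So n₃/n₁ = (n₂/n₁)(n₃/n₂) = 1.1177 × 0.9407 = 1.0514.
θ_B(1→3) = arctan(1.0514) = 46.43°.

θ_B ≈ 46.43°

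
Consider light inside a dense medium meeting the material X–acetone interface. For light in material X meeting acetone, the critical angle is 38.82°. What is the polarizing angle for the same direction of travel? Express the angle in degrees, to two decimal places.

θ_B ≈ 32.08°

sin θ_c = n₂/n₁, so n₂/n₁ = sin 38.82° = 0.6269.
Brewster: tan θ_B = n₂/n₁ = 0.6269.
θ_B = arctan(0.6269) = 32.08°.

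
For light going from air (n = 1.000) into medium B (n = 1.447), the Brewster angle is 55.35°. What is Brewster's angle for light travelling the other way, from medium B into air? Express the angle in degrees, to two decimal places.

θ_B' ≈ 34.65°

The two Brewster angles are complementary: θ_B' = 90° − θ_B = 90° − 55.35° = 34.65°.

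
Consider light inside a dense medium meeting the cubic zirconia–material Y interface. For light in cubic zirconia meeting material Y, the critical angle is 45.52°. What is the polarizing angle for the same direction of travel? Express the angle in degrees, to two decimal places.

θ_B ≈ 35.51°

At the critical angle sin θ_c = n₂/n₁, giving n₂/n₁ = sin 45.52° = 0.7135.
Then tan θ_B = n₂/n₁ = 0.7135, so θ_B = arctan 0.7135 = 35.51°.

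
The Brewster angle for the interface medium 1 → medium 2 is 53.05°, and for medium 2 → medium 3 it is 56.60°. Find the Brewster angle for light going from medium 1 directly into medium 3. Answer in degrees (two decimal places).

n₂/n₁ = tan 53.05° = 1.3295 and n₃/n₂ = tan 56.60° = 1.5166.
n₃/n₁ = 2.0162. Then tan θ_B(1→3) = n₃/n₁, so θ_B(1→3) = arctan(2.0162) = 63.62°.

θ_B ≈ 63.62°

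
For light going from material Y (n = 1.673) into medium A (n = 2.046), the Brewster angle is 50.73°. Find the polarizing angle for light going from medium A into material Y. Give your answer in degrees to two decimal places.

Reversing the direction swaps n₁ and n₂, so tan θ_B' = 1/tan θ_B and θ_B' = 90° − θ_B.
Hence θ_B' = 90° − 50.73° = 39.27°.

θ_B' ≈ 39.27°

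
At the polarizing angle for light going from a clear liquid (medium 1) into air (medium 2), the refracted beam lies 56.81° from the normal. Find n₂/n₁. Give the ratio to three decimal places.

n₂/n₁ ≈ 0.654

θ_B + θ_t = 90°, so θ_B = 90° − 56.81° = 33.19°.
Then n₂/n₁ = tan θ_B = tan 33.19° = 0.654.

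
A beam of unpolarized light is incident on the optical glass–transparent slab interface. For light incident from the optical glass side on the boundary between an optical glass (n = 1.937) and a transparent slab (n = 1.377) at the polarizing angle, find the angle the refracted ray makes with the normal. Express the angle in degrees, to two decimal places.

θ_t ≈ 54.59°

tan θ_B = n₂/n₁ = 1.377/1.937 = 0.7109, so θ_B = 35.41°.
Since θ_B + θ_t = 90° at Brewster incidence, θ_t = 90° − 35.41° = 54.59°.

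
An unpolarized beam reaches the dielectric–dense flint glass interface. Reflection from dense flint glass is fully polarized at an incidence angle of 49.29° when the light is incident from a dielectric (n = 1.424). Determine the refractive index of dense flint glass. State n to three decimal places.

At Brewster's angle, tan θ_B = n₂/n₁ with n₁ on the incident side (a dielectric) and n₂ on the transmitted side (dense flint glass).
n₂ = n₁ tan θ_B = 1.424 × tan 49.29° = 1.655.

n ≈ 1.655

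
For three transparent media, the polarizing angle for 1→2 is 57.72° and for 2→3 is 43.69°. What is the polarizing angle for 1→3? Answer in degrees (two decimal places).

Each Brewster angle gives a ratio: n₂/n₁ = tan 57.72° = 1.5831, n₃/n₂ = tan 43.69° = 0.9553.
n₃/n₁ = 1.5123. Then tan θ_B(1→3) = n₃/n₁, so θ_B(1→3) = arctan(1.5123) = 56.53°.

θ_B ≈ 56.53°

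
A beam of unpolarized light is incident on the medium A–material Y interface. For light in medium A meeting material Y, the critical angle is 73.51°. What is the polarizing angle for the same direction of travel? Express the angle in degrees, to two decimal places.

θ_B ≈ 43.80°

At the critical angle sin θ_c = n₂/n₁, giving n₂/n₁ = sin 73.51° = 0.9589.
Then tan θ_B = n₂/n₁ = 0.9589, so θ_B = arctan 0.9589 = 43.80°.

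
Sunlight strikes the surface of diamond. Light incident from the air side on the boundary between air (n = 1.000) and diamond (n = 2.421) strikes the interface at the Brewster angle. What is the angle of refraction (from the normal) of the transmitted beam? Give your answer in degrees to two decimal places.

θ_t ≈ 22.44°

First find Brewster's angle: tan θ_B = 2.421/1.000 = 2.4210, giving θ_B = 67.56°.
At Brewster's angle the reflected and refracted rays are perpendicular, so θ_t = 90° − θ_B = 90° − 67.56° = 22.44°.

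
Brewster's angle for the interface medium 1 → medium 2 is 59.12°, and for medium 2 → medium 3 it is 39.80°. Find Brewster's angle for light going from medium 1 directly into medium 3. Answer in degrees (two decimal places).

Each Brewster angle gives a ratio: n₂/n₁ = tan 59.12° = 1.6722, n₃/n₂ = tan 39.80° = 0.8332.
n₃/n₁ = 1.3932. Then tan θ_B(1→3) = n₃/n₁, so θ_B(1→3) = arctan(1.3932) = 54.33°.

θ_B ≈ 54.33°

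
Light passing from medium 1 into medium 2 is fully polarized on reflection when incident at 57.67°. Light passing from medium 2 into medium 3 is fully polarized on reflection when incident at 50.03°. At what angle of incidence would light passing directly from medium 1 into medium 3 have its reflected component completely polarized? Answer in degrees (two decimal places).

θ_B ≈ 62.05°

tan θ_B(1→2) = n₂/n₁ = tan 57.67° = 1.5800.
tan θ_B(2→3) = n₃/n₂ = tan 50.03° = 1.1930.
Multiplying, n₃/n₁ = 1.5800 × 1.1930 = 1.8850, and θ_B(1→3) = arctan 1.8850 = 62.05°.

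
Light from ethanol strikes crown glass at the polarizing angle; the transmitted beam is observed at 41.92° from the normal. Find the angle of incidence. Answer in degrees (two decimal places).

θ_B ≈ 48.08°

At Brewster's angle the reflected and refracted rays are perpendicular, so θ_B + θ_t = 90°.
θ_B = 90° − 41.92° = 48.08°.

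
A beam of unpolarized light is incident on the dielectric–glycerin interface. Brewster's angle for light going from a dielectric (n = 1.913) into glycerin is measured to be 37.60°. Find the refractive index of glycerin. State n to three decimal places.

Brewster's law: tan θ_B = n₂/n₁ (light incident in a dielectric, refracted into glycerin).
n₂ = n₁ tan θ_B = 1.913 × tan 37.60° = 1.473.

n ≈ 1.473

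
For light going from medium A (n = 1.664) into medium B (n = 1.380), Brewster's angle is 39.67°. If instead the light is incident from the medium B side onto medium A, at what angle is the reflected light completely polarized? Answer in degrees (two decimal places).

θ_B' ≈ 50.33°

Reversing the direction swaps n₁ and n₂, so tan θ_B' = 1/tan θ_B and θ_B' = 90° − θ_B.
Hence θ_B' = 90° − 39.67° = 50.33°.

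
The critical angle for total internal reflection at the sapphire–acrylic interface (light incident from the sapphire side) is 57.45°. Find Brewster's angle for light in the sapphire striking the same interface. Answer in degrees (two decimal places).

θ_B ≈ 40.13°

sin θ_c = n₂/n₁, so n₂/n₁ = sin 57.45° = 0.8429.
Brewster: tan θ_B = n₂/n₁ = 0.8429.
θ_B = arctan(0.8429) = 40.13°.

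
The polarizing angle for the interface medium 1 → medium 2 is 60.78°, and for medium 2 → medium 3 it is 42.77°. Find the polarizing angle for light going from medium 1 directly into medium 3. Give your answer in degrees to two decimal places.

Each Brewster angle gives a ratio: n₂/n₁ = tan 60.78° = 1.7878, n₃/n₂ = tan 42.77° = 0.9250.
So n₃/n₁ = (n₂/n₁)(n₃/n₂) = 1.7878 × 0.9250 = 1.6538.
θ_B(1→3) = arctan(1.6538) = 58.84°.

θ_B ≈ 58.84°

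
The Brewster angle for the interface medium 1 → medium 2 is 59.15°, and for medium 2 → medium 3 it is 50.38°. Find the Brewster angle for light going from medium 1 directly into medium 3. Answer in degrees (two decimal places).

Each Brewster angle gives a ratio: n₂/n₁ = tan 59.15° = 1.6742, n₃/n₂ = tan 50.38° = 1.2079.
n₃/n₁ = 2.0223. Then tan θ_B(1→3) = n₃/n₁, so θ_B(1→3) = arctan(2.0223) = 63.69°.

θ_B ≈ 63.69°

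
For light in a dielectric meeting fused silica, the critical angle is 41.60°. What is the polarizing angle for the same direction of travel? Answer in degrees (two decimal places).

sin θ_c = n₂/n₁, so n₂/n₁ = sin 41.60° = 0.6639.
Brewster: tan θ_B = n₂/n₁ = 0.6639.
θ_B = arctan(0.6639) = 33.58°.

θ_B ≈ 33.58°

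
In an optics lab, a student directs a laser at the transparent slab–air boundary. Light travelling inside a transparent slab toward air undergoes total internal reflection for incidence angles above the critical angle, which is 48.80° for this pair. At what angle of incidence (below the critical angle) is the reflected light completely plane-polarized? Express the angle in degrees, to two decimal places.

θ_B ≈ 36.96°

At the critical angle sin θ_c = n₂/n₁, giving n₂/n₁ = sin 48.80° = 0.7524.
Then tan θ_B = n₂/n₁ = 0.7524, so θ_B = arctan 0.7524 = 36.96°.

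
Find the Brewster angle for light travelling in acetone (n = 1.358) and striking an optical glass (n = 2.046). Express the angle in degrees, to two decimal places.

θ_B ≈ 56.43°

tan θ_B = n₂/n₁ = 2.046/1.358 = 1.5066. Taking the arctangent, θ_B = 56.43°.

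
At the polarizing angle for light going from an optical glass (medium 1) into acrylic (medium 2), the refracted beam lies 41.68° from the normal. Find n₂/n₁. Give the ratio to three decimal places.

n₂/n₁ ≈ 1.123

θ_B + θ_t = 90°, so θ_B = 90° − 41.68° = 48.32°.
tan θ_B = n₂/n₁, so n₂/n₁ = tan 48.32° = 1.123.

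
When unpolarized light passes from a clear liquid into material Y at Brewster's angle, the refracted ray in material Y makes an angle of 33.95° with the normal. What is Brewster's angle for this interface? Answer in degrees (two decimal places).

θ_B ≈ 56.05°

Since the reflected and refracted rays are at right angles at the polarizing angle, θ_B + θ_t = 90°.
θ_B = 90° − 33.95° = 56.05°.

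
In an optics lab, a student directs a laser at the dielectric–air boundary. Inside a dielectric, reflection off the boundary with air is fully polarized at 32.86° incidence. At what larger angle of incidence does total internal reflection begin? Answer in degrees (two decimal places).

n₂/n₁ = tan 32.86° = 0.6459; the critical angle satisfies sin θ_c = n₂/n₁.
θ_c = arcsin(0.6459) = 40.24°.

θ_c ≈ 40.24°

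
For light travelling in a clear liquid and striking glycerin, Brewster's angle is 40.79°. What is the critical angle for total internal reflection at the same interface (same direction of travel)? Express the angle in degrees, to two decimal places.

θ_c ≈ 59.64°

From Brewster, n₂/n₁ = tan θ_B = tan 40.79° = 0.8629.
Then sin θ_c = n₂/n₁ = 0.8629, so θ_c = arcsin 0.8629 = 59.64°.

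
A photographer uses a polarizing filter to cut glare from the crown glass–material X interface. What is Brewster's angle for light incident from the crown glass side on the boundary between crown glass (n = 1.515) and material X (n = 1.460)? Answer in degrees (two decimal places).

The reflected p-component vanishes when tan θ_B = n₂/n₁.
Brewster's condition: tan θ_B = n₂/n₁ = 1.460/1.515 = 0.9637. Taking the arctangent, θ_B = 43.94°.

θ_B ≈ 43.94°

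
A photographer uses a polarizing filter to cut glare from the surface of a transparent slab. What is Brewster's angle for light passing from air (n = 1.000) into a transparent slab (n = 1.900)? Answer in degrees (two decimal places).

θ_B ≈ 62.24°

tan θ_B = n₂/n₁ = 1.900/1.000 = 1.9000.
θ_B = arctan(1.9000) = 62.24°.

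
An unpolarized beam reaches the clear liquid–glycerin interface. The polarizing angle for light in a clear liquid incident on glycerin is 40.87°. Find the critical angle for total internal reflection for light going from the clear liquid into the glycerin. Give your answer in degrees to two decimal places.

θ_c ≈ 59.92°

tan θ_B = n₂/n₁ = tan 40.87° = 0.8653.
Total internal reflection: sin θ_c = n₂/n₁ = 0.8653.
θ_c = arcsin(0.8653) = 59.92°.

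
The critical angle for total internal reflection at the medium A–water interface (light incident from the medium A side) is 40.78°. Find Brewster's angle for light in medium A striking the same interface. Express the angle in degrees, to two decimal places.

n₂/n₁ = sin θ_c = sin 40.78° = 0.6532.
tan θ_B equals the same ratio, so θ_B = arctan(0.6532) = 33.15°.

θ_B ≈ 33.15°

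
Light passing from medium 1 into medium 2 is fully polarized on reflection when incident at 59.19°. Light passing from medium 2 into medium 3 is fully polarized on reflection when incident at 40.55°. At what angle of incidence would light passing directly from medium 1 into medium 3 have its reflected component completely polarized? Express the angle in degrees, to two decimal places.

n₂/n₁ = tan 59.19° = 1.6769 and n₃/n₂ = tan 40.55° = 0.8556.
So n₃/n₁ = (n₂/n₁)(n₃/n₂) = 1.6769 × 0.8556 = 1.4347.
θ_B(1→3) = arctan(1.4347) = 55.12°.

θ_B ≈ 55.12°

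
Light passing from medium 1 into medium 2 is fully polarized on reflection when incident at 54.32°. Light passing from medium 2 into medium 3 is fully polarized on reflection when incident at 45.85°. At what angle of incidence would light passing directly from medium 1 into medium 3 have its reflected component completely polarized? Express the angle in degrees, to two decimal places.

θ_B ≈ 55.12°

Each Brewster angle gives a ratio: n₂/n₁ = tan 54.32° = 1.3927, n₃/n₂ = tan 45.85° = 1.0301.
Multiplying, n₃/n₁ = 1.3927 × 1.0301 = 1.4346, and θ_B(1→3) = arctan 1.4346 = 55.12°.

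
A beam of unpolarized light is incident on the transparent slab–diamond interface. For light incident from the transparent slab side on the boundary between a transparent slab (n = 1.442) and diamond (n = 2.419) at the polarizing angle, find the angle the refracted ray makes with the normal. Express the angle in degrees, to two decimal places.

θ_t ≈ 30.80°

tan θ_B = n₂/n₁ = 2.419/1.442 = 1.6775, so θ_B = 59.20°.
At Brewster's angle the reflected and refracted rays are perpendicular, so θ_t = 90° − θ_B = 90° − 59.20° = 30.80°.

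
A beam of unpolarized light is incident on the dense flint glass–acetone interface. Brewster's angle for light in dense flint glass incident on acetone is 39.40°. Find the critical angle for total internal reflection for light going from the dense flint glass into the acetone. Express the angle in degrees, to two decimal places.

θ_c ≈ 55.23°

From Brewster, n₂/n₁ = tan θ_B = tan 39.40° = 0.8214.
Then sin θ_c = n₂/n₁ = 0.8214, so θ_c = arcsin 0.8214 = 55.23°.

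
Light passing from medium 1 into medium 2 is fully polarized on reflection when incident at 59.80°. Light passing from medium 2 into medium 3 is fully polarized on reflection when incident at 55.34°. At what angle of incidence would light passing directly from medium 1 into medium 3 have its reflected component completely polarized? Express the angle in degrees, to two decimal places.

θ_B ≈ 68.08°

n₂/n₁ = tan 59.80° = 1.7182 and n₃/n₂ = tan 55.34° = 1.4463.
n₃/n₁ = 2.4851. Then tan θ_B(1→3) = n₃/n₁, so θ_B(1→3) = arctan(2.4851) = 68.08°.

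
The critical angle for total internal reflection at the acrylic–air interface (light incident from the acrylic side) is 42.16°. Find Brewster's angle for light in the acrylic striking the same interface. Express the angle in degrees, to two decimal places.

n₂/n₁ = sin θ_c = sin 42.16° = 0.6712.
tan θ_B equals the same ratio, so θ_B = arctan(0.6712) = 33.87°.

θ_B ≈ 33.87°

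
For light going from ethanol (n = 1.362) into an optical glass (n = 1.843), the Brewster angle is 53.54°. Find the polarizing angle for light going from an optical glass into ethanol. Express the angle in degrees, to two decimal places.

Reversing the direction swaps n₁ and n₂, so tan θ_B' = 1/tan θ_B and θ_B' = 90° − θ_B.
Hence θ_B' = 90° − 53.54° = 36.46°.

θ_B' ≈ 36.46°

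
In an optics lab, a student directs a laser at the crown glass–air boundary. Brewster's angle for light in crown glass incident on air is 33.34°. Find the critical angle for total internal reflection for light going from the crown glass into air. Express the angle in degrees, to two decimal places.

θ_c ≈ 41.14°

From Brewster, n₂/n₁ = tan θ_B = tan 33.34° = 0.6579.
Then sin θ_c = n₂/n₁ = 0.6579, so θ_c = arcsin 0.6579 = 41.14°.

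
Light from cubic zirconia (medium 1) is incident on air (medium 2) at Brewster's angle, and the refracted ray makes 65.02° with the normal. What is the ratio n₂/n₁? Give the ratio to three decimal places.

n₂/n₁ ≈ 0.466

θ_B + θ_t = 90°, so θ_B = 90° − 65.02° = 24.98°.
Then n₂/n₁ = tan θ_B = tan 24.98° = 0.466.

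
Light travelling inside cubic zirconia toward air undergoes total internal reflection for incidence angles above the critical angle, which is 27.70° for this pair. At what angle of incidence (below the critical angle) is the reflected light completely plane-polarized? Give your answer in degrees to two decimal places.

n₂/n₁ = sin θ_c = sin 27.70° = 0.4648.
tan θ_B equals the same ratio, so θ_B = arctan(0.4648) = 24.93°.

θ_B ≈ 24.93°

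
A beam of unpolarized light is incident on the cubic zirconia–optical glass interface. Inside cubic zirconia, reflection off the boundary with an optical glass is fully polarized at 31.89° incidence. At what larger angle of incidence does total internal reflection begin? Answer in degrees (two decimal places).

From Brewster, n₂/n₁ = tan θ_B = tan 31.89° = 0.6222.
Then sin θ_c = n₂/n₁ = 0.6222, so θ_c = arcsin 0.6222 = 38.48°.

θ_c ≈ 38.48°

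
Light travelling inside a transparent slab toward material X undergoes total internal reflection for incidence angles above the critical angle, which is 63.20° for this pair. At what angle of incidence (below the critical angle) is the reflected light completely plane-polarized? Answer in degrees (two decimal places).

n₂/n₁ = sin θ_c = sin 63.20° = 0.8926.
tan θ_B equals the same ratio, so θ_B = arctan(0.8926) = 41.75°.

θ_B ≈ 41.75°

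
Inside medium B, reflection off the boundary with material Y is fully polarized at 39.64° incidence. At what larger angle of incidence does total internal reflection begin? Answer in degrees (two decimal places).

θ_c ≈ 55.94°

n₂/n₁ = tan 39.64° = 0.8284; the critical angle satisfies sin θ_c = n₂/n₁.
θ_c = arcsin(0.8284) = 55.94°.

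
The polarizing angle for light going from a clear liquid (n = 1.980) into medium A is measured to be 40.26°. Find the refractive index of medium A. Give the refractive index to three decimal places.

At the polarizing angle, tan θ_B = n₂/n₁ with n₁ on the incident side (a clear liquid) and n₂ on the transmitted side (medium A).
n₂ = n₁ tan θ_B = 1.980 × tan 40.26° = 1.677.

n ≈ 1.677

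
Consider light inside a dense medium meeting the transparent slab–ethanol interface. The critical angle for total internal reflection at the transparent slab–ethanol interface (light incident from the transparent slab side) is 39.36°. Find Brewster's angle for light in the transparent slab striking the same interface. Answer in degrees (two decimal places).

θ_B ≈ 32.38°

sin θ_c = n₂/n₁, so n₂/n₁ = sin 39.36° = 0.6342.
Brewster: tan θ_B = n₂/n₁ = 0.6342.
θ_B = arctan(0.6342) = 32.38°.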